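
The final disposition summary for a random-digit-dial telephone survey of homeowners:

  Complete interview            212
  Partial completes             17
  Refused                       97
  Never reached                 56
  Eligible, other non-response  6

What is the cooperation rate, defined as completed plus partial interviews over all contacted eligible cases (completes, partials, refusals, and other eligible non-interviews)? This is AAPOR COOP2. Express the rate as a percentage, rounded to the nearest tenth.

69.0%

Numerator → 212 + 17 = 229
Denominator → 212 + 17 + 97 + 6 = 332
COOP2 = 229 / 332 = 0.6898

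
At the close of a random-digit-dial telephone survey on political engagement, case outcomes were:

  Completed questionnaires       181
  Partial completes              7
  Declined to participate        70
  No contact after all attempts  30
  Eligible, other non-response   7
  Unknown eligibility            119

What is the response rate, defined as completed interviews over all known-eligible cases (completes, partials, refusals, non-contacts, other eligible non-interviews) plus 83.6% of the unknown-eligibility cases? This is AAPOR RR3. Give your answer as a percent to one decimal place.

45.9%

Top → 181
Known eligible → 181 + 7 + 70 + 30 + 7 = 295
Eligible share of unknowns → 0.8360 × 119 = 99.48
Base → 295 + 99.48 = 394.48
RR3 = 181 / 394.48 = 0.4588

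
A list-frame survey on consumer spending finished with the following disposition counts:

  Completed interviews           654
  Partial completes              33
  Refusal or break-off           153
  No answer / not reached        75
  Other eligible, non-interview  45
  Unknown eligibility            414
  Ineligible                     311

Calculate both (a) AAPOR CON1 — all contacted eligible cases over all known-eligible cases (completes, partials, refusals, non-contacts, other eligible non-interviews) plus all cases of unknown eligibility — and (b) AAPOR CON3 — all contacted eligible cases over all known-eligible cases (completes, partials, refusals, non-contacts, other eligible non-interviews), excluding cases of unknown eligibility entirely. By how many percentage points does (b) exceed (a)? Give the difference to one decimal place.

27.8

Num = 654 + 33 + 153 + 45 = 885
Denom = 654 + 33 + 153 + 75 + 45 + 414 = 1374
CON1 = 885 / 1374 = 0.6441
Denom = 654 + 33 + 153 + 75 + 45 = 960
CON3 = 885 / 960 = 0.9219
Difference = 92.19 − 64.41 = 27.78 percentage points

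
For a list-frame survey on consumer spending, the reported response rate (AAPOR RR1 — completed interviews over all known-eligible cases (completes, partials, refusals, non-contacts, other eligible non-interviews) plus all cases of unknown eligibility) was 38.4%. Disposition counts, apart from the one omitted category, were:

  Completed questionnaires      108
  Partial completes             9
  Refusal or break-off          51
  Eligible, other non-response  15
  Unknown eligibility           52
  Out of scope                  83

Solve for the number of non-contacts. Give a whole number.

46

RR1 = 108 / D = 0.384
D = 108 / 0.384 = 281.2
Rest of base = 235
non-contacts = 281.2 − 235 ≈ 46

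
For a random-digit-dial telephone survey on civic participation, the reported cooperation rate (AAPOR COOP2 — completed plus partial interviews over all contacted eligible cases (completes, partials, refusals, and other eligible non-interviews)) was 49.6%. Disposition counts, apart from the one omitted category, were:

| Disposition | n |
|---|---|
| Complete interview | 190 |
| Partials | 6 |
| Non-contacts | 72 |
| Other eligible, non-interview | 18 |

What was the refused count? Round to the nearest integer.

181

Num → 190 + 6 = 196
COOP2 = 196 / D = 0.496
D = 196 / 0.496 = 395.2
Other denominator terms total 214
refused = 395.2 − 214 ≈ 181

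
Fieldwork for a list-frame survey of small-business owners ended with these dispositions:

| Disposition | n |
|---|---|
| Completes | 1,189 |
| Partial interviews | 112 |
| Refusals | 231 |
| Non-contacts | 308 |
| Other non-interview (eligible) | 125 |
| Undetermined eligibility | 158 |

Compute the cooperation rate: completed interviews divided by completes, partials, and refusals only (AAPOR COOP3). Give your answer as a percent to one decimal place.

Num: 1189
Denom: 1189 + 112 + 231 = 1532
COOP3 = 1189 / 1532 = 0.7761

77.6%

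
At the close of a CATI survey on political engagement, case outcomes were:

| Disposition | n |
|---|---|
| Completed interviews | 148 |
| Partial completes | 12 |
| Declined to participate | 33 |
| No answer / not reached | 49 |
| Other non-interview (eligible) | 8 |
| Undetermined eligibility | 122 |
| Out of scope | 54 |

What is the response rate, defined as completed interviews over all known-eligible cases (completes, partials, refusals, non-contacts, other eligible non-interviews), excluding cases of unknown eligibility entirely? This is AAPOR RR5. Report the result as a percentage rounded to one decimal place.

Top = 148
Base = 148 + 12 + 33 + 49 + 8 = 250
RR5 = 148 / 250 = 0.5920

59.2%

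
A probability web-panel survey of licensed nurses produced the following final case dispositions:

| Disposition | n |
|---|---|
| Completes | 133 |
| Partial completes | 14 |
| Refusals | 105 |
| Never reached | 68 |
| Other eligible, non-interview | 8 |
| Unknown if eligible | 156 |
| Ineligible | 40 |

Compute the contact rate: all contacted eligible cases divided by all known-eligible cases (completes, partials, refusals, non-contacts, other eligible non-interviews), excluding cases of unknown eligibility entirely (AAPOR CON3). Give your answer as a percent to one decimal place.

79.3%

Top → 133 + 14 + 105 + 8 = 260
Denom → 133 + 14 + 105 + 68 + 8 = 328
CON3 = 260 / 328 = 0.7927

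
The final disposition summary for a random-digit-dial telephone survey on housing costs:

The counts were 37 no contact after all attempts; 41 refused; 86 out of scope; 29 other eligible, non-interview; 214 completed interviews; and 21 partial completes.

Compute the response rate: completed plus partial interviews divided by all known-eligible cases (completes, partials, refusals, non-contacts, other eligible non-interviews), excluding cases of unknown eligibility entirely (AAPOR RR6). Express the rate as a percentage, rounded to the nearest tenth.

Top = 214 + 21 = 235
Denominator = 214 + 21 + 41 + 37 + 29 = 342
RR6 = 235 / 342 = 0.6871

68.7%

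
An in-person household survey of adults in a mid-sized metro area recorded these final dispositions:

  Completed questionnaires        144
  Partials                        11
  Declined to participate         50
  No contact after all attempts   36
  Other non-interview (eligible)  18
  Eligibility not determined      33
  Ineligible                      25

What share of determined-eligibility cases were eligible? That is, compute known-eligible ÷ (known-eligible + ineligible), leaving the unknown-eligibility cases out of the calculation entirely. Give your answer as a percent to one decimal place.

Determined eligible → 144 + 11 + 50 + 36 + 18 = 259
e = 259 / (259 + 25) = 259 / 284 = 0.9120

91.2%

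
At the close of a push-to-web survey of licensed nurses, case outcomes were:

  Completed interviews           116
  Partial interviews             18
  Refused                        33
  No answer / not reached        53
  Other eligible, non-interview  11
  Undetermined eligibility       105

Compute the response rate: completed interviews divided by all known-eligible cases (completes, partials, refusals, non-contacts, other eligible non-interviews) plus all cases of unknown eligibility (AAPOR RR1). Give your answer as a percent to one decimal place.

Num → 116
Denom → 116 + 18 + 33 + 53 + 11 + 105 = 336
RR1 = 116 / 336 = 0.3452

34.5%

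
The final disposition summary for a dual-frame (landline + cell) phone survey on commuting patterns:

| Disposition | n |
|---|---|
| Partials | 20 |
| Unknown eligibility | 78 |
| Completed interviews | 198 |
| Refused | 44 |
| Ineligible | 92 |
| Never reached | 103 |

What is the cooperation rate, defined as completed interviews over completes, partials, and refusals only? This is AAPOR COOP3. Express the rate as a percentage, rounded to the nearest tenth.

75.6%

Numerator = 198
Denom = 198 + 20 + 44 = 262
COOP3 = 198 / 262 = 0.7557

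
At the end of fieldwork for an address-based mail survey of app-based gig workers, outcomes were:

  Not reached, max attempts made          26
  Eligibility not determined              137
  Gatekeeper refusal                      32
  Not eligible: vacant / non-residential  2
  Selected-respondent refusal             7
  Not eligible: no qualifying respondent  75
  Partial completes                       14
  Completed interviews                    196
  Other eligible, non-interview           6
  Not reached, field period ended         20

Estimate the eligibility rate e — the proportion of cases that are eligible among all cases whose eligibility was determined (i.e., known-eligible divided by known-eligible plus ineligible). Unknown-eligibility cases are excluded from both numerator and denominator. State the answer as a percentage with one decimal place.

79.6%

Declined to participate = 32 + 7 = 39
No answer / not reached = 20 + 26 = 46
Screened out, ineligible = 75 + 2 = 77
Eligible (known): 196 + 14 + 39 + 46 + 6 = 301
e = 301 / (301 + 77) = 301 / 378 = 0.7963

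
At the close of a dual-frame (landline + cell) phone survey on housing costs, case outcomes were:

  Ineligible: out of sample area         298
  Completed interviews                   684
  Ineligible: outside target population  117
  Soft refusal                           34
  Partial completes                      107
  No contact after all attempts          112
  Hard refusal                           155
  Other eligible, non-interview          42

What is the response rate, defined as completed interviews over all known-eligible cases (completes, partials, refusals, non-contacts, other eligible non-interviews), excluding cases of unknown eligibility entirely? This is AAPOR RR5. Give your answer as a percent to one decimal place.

Refusals = 155 + 34 = 189
Screened out, ineligible = 117 + 298 = 415
Numerator = 684
Denom = 684 + 107 + 189 + 112 + 42 = 1134
RR5 = 684 / 1134 = 0.6032

60.3%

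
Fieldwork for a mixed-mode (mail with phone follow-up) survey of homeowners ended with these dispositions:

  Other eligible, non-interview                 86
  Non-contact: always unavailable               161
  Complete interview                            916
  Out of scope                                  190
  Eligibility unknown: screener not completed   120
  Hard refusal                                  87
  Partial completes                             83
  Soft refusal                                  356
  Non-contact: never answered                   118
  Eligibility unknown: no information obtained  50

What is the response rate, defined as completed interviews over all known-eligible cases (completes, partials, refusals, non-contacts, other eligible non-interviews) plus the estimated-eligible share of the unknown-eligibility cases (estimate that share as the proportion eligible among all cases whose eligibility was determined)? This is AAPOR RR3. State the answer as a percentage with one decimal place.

46.7%

Declined to participate = 87 + 356 = 443
Never reached = 118 + 161 = 279
Undetermined eligibility = 120 + 50 = 170
Top: 916
Eligible (known): 916 + 83 + 443 + 279 + 86 = 1807
e = 1807 / (1807 + 190) = 1807 / 1997 = 0.9049
e × U: 0.9049 × 170 = 153.83
Denominator: 1807 + 153.83 = 1960.83
RR3 = 916 / 1960.83 = 0.4671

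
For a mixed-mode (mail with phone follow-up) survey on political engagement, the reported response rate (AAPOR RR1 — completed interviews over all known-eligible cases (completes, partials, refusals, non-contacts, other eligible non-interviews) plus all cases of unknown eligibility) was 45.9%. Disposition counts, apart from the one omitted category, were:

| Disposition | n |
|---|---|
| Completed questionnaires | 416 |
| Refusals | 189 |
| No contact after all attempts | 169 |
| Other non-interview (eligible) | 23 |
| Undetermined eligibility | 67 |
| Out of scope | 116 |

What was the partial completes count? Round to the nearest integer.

RR1 = 416 / D = 0.459
D = 416 / 0.459 = 906.3
Rest of base = 864
partial completes = 906.3 − 864 ≈ 42

42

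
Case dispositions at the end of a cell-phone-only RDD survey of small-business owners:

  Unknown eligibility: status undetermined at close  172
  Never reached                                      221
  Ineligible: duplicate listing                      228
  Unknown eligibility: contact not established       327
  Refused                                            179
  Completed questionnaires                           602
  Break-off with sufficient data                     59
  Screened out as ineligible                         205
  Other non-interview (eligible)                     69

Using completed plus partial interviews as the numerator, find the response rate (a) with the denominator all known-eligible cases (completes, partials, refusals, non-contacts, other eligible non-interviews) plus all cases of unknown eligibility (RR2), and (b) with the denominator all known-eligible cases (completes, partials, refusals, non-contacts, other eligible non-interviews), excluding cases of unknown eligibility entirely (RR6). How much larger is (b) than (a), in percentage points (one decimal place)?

17.9

Unknown eligibility = 327 + 172 = 499
Ineligible = 205 + 228 = 433
Top = 602 + 59 = 661
Denominator = 602 + 59 + 179 + 221 + 69 + 499 = 1629
RR2 = 661 / 1629 = 0.4058
Denominator = 602 + 59 + 179 + 221 + 69 = 1130
RR6 = 661 / 1130 = 0.5850
Difference = 58.50 − 40.58 = 17.92 percentage points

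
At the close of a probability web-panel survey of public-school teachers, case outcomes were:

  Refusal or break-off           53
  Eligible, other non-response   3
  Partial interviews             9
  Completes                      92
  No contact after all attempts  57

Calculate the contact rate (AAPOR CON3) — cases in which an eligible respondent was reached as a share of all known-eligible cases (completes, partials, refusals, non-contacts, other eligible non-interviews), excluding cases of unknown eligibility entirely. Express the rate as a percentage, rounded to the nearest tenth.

73.4%

Num = 92 + 9 + 53 + 3 = 157
Denom = 92 + 9 + 53 + 57 + 3 = 214
CON3 = 157 / 214 = 0.7336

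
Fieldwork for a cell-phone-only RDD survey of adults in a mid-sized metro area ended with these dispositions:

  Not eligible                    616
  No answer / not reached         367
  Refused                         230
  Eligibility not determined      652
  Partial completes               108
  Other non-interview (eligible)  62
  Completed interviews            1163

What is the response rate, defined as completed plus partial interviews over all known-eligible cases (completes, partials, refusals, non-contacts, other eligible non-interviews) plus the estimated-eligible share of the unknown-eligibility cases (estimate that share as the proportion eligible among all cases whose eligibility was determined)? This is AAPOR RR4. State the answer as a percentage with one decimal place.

Numerator: 1163 + 108 = 1271
Known eligible: 1163 + 108 + 230 + 367 + 62 = 1930
e = 1930 / (1930 + 616) = 1930 / 2546 = 0.7581
Estimated eligible among unknowns: 0.7581 × 652 = 494.28
Denom: 1930 + 494.28 = 2424.28
RR4 = 1271 / 2424.28 = 0.5243

52.4%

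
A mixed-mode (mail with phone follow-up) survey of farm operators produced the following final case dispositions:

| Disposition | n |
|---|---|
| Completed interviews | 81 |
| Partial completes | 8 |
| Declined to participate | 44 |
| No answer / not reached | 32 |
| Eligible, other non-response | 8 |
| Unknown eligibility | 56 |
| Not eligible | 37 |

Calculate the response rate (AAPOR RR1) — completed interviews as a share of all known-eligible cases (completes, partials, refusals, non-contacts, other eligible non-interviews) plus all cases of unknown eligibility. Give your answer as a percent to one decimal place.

Numerator = 81
Denom = 81 + 8 + 44 + 32 + 8 + 56 = 229
RR1 = 81 / 229 = 0.3537

35.4%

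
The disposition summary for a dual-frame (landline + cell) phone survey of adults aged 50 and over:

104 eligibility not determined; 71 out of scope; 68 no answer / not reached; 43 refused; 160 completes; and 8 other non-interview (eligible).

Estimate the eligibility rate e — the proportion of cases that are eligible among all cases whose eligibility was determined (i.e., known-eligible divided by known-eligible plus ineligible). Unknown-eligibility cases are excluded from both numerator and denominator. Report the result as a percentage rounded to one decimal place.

Known eligible: 160 + 43 + 68 + 8 = 279
e = 279 / (279 + 71) = 279 / 350 = 0.7971

79.7%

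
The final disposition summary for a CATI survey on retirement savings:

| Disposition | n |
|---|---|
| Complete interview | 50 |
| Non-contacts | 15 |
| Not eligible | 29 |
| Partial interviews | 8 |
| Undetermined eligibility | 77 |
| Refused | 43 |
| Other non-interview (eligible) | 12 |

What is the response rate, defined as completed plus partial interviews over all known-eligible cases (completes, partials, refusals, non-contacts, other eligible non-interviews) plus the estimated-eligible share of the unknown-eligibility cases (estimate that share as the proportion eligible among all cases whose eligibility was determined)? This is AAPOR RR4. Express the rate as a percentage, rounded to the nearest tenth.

30.4%

Top: 50 + 8 = 58
Determined eligible: 50 + 8 + 43 + 15 + 12 = 128
e = 128 / (128 + 29) = 128 / 157 = 0.8153
Estimated eligible among unknowns: 0.8153 × 77 = 62.78
Denominator: 128 + 62.78 = 190.78
RR4 = 58 / 190.78 = 0.3040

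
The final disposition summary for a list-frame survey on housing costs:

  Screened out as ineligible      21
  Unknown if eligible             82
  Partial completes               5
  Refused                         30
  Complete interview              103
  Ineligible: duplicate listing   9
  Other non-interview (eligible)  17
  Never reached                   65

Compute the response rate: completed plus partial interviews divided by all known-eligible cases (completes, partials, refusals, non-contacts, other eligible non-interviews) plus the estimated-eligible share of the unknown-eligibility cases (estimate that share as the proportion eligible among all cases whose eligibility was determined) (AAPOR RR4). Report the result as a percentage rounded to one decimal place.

37.0%

Ineligible = 21 + 9 = 30
Num → 103 + 5 = 108
Eligible (known) → 103 + 5 + 30 + 65 + 17 = 220
e = 220 / (220 + 30) = 220 / 250 = 0.8800
Eligible share of unknowns → 0.8800 × 82 = 72.16
Denom → 220 + 72.16 = 292.16
RR4 = 108 / 292.16 = 0.3697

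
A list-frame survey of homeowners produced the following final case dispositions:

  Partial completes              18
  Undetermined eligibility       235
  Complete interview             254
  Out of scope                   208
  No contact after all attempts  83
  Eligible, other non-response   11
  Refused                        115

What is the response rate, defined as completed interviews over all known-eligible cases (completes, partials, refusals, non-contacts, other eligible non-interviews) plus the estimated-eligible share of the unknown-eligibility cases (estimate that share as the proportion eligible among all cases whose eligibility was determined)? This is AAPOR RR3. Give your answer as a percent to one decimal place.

39.4%

Top = 254
Eligible (known) = 254 + 18 + 115 + 83 + 11 = 481
e = 481 / (481 + 208) = 481 / 689 = 0.6981
e × U = 0.6981 × 235 = 164.05
Base = 481 + 164.05 = 645.05
RR3 = 254 / 645.05 = 0.3938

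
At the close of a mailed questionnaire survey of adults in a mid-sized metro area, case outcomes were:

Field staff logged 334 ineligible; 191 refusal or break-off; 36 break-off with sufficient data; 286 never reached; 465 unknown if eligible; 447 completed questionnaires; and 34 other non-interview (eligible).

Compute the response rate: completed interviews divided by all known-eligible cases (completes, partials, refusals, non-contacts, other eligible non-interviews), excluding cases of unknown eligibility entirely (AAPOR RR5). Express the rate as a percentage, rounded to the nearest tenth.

45.0%

Num: 447
Base: 447 + 36 + 191 + 286 + 34 = 994
RR5 = 447 / 994 = 0.4497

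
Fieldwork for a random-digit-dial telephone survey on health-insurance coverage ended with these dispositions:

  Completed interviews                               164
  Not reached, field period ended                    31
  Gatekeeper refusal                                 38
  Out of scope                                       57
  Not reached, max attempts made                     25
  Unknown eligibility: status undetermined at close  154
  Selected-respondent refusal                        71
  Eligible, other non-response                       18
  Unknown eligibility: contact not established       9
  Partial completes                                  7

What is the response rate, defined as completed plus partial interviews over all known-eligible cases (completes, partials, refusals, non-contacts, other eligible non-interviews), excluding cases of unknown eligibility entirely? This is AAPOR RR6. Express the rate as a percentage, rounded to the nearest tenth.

48.3%

Declined to participate = 38 + 71 = 109
No answer / not reached = 31 + 25 = 56
Unknown eligibility = 9 + 154 = 163
Numerator: 164 + 7 = 171
Denominator: 164 + 7 + 109 + 56 + 18 = 354
RR6 = 171 / 354 = 0.4831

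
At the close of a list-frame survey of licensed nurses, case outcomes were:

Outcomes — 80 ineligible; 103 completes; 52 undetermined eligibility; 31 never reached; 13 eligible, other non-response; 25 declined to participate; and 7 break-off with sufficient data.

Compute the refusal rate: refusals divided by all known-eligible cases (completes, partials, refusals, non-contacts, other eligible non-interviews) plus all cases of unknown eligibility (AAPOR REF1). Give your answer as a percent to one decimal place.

10.8%

Top → 25
Base → 103 + 7 + 25 + 31 + 13 + 52 = 231
REF1 = 25 / 231 = 0.1082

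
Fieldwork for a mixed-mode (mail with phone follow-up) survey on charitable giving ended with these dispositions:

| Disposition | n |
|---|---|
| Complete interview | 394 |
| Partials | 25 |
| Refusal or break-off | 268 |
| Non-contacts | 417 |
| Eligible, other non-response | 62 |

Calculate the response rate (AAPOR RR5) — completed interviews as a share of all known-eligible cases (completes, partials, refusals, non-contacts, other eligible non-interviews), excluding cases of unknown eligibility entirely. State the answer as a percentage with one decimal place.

33.8%

Top → 394
Denom → 394 + 25 + 268 + 417 + 62 = 1166
RR5 = 394 / 1166 = 0.3379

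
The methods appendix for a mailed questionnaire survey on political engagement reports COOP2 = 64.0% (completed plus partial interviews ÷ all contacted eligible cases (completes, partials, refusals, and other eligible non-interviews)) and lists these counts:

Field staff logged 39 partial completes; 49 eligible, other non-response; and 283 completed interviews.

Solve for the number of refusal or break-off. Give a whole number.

Num: 283 + 39 = 322
COOP2 = 322 / D = 0.640
D = 322 / 0.640 = 503.1
Rest of base = 371
refusal or break-off = 503.1 − 371 ≈ 132

132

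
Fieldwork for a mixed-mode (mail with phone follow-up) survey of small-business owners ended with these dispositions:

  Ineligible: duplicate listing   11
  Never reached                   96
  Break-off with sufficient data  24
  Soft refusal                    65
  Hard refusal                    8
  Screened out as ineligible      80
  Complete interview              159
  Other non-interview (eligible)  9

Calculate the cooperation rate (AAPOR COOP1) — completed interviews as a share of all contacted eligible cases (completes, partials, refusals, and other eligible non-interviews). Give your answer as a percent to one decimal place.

60.0%

Refusal or break-off = 8 + 65 = 73
Not eligible = 80 + 11 = 91
Numerator → 159
Denom → 159 + 24 + 73 + 9 = 265
COOP1 = 159 / 265 = 0.6000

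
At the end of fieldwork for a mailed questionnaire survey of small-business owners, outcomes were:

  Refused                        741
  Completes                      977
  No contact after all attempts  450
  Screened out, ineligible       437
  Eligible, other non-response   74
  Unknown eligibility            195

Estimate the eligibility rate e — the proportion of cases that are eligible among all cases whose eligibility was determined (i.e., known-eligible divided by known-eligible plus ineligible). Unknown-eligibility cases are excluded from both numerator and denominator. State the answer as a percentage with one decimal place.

83.7%

Determined eligible = 977 + 741 + 450 + 74 = 2242
e = 2242 / (2242 + 437) = 2242 / 2679 = 0.8369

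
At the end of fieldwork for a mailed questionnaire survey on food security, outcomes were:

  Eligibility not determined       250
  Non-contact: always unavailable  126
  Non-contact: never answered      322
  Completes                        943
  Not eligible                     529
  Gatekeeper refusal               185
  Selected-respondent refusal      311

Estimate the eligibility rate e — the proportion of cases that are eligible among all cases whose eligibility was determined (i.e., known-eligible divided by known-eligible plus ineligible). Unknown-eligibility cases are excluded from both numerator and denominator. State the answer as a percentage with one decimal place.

78.1%

Refusal or break-off = 185 + 311 = 496
Never reached = 322 + 126 = 448
Eligible (known) → 943 + 496 + 448 = 1887
e = 1887 / (1887 + 529) = 1887 / 2416 = 0.7810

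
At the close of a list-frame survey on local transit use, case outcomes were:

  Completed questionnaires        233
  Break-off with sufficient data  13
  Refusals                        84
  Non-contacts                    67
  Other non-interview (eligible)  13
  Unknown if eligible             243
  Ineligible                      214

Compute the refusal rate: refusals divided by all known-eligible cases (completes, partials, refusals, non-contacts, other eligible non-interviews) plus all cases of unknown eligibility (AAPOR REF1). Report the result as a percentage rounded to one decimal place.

Top = 84
Base = 233 + 13 + 84 + 67 + 13 + 243 = 653
REF1 = 84 / 653 = 0.1286

12.9%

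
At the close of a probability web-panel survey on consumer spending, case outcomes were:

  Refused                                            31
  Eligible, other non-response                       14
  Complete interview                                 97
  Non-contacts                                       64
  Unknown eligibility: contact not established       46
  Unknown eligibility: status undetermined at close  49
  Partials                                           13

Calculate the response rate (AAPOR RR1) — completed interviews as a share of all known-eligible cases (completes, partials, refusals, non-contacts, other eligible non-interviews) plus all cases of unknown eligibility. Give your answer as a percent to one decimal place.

Unknown if eligible = 46 + 49 = 95
Numerator → 97
Base → 97 + 13 + 31 + 64 + 14 + 95 = 314
RR1 = 97 / 314 = 0.3089

30.9%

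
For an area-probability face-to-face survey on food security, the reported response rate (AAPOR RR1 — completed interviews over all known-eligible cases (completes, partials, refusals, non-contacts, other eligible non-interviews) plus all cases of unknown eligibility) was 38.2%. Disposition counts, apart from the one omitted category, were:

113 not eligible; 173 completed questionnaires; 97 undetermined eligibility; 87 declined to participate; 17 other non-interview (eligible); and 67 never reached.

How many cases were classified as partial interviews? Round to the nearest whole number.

RR1 = 173 / D = 0.382
D = 173 / 0.382 = 452.9
Rest of base = 441
partial interviews = 452.9 − 441 ≈ 12

12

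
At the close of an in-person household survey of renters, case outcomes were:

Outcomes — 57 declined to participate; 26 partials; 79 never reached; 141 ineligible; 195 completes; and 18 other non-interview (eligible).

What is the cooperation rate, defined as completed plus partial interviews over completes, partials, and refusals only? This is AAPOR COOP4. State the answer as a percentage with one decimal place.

Num = 195 + 26 = 221
Denominator = 195 + 26 + 57 = 278
COOP4 = 221 / 278 = 0.7950

79.5%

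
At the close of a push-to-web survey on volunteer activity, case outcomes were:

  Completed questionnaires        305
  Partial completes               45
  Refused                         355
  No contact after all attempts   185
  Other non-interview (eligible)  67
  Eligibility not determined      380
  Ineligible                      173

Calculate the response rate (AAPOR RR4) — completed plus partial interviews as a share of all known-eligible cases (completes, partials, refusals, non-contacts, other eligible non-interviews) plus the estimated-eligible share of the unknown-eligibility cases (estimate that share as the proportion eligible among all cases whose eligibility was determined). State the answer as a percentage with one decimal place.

Numerator → 305 + 45 = 350
Known eligible → 305 + 45 + 355 + 185 + 67 = 957
e = 957 / (957 + 173) = 957 / 1130 = 0.8469
Eligible share of unknowns → 0.8469 × 380 = 321.82
Base → 957 + 321.82 = 1278.82
RR4 = 350 / 1278.82 = 0.2737

27.4%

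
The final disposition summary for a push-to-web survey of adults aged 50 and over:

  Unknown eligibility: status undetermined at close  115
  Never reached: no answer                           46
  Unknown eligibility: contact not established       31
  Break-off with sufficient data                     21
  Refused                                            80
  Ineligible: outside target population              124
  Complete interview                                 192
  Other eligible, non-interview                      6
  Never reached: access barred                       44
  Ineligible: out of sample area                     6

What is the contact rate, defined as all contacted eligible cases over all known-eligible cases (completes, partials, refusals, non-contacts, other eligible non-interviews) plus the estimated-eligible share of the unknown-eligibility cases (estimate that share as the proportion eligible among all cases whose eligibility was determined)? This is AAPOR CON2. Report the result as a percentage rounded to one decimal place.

60.0%

Never reached = 46 + 44 = 90
Undetermined eligibility = 31 + 115 = 146
Not eligible = 124 + 6 = 130
Numerator = 192 + 21 + 80 + 6 = 299
Eligible (known) = 192 + 21 + 80 + 90 + 6 = 389
e = 389 / (389 + 130) = 389 / 519 = 0.7495
Eligible share of unknowns = 0.7495 × 146 = 109.43
Denom = 389 + 109.43 = 498.43
CON2 = 299 / 498.43 = 0.5999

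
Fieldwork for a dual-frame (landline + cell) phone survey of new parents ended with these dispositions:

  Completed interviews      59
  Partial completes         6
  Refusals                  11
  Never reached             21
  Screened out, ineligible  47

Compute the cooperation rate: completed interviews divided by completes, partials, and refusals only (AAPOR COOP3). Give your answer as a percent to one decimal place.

Numerator: 59
Base: 59 + 6 + 11 = 76
COOP3 = 59 / 76 = 0.7763

77.6%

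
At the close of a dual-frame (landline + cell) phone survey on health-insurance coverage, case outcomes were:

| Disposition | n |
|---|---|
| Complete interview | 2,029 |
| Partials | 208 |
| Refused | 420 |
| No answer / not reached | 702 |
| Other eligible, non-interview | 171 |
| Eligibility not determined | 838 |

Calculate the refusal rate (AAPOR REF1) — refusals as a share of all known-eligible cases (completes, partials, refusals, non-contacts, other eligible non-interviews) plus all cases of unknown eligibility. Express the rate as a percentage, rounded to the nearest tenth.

Top = 420
Denominator = 2029 + 208 + 420 + 702 + 171 + 838 = 4368
REF1 = 420 / 4368 = 0.0962

9.6%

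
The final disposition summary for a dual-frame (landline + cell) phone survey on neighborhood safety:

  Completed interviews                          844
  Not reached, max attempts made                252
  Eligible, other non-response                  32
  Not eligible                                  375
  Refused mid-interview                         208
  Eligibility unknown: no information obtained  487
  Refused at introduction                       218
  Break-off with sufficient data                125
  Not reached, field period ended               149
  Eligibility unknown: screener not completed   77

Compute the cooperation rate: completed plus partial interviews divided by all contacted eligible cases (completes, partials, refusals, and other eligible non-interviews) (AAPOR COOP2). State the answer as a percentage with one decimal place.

Refusal or break-off = 218 + 208 = 426
No contact after all attempts = 149 + 252 = 401
Eligibility not determined = 77 + 487 = 564
Numerator = 844 + 125 = 969
Denom = 844 + 125 + 426 + 32 = 1427
COOP2 = 969 / 1427 = 0.6790

67.9%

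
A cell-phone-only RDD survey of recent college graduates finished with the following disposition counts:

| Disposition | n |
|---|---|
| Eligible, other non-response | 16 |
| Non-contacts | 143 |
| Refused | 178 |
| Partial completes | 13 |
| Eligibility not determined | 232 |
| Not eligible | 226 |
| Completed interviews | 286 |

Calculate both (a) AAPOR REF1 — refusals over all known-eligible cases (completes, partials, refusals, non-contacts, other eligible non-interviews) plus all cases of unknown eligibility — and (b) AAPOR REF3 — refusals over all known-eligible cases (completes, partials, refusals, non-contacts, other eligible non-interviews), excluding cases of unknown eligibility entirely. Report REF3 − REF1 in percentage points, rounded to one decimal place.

Numerator = 178
Denominator = 286 + 13 + 178 + 143 + 16 + 232 = 868
REF1 = 178 / 868 = 0.2051
Denominator = 286 + 13 + 178 + 143 + 16 = 636
REF3 = 178 / 636 = 0.2799
Difference = 27.99 − 20.51 = 7.48 percentage points

7.5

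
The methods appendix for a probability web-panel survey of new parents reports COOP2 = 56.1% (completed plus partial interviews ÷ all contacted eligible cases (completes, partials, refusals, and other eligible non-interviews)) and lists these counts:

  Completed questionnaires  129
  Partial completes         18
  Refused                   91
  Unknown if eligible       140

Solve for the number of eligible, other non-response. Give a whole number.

Num = 129 + 18 = 147
COOP2 = 147 / D = 0.561
D = 147 / 0.561 = 262.0
Remaining denominator categories sum to 238
eligible, other non-response = 262.0 − 238 ≈ 24

24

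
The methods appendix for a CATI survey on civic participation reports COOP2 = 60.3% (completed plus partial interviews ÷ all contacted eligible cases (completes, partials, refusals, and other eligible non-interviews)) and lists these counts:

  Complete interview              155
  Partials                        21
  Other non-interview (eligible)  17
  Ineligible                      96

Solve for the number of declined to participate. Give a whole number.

99

Numerator → 155 + 21 = 176
COOP2 = 176 / D = 0.603
D = 176 / 0.603 = 291.9
Rest of base = 193
declined to participate = 291.9 − 193 ≈ 99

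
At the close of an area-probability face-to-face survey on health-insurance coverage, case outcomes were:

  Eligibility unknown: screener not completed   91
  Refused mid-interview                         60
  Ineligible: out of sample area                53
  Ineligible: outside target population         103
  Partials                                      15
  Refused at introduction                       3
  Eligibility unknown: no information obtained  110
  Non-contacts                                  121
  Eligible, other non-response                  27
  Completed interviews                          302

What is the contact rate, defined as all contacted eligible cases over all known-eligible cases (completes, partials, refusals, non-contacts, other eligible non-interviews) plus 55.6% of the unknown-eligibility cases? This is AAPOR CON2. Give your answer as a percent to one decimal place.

63.6%

Refusal or break-off = 3 + 60 = 63
Eligibility not determined = 91 + 110 = 201
Not eligible = 103 + 53 = 156
Num = 302 + 15 + 63 + 27 = 407
Determined eligible = 302 + 15 + 63 + 121 + 27 = 528
e × U = 0.5560 × 201 = 111.76
Denom = 528 + 111.76 = 639.76
CON2 = 407 / 639.76 = 0.6362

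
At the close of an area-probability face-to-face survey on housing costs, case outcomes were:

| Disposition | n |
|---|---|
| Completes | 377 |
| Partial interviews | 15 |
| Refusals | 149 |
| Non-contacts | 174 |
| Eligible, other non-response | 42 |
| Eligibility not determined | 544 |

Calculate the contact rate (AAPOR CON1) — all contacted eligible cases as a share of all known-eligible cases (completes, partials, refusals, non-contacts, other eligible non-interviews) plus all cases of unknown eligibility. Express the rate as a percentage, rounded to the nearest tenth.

Top = 377 + 15 + 149 + 42 = 583
Base = 377 + 15 + 149 + 174 + 42 + 544 = 1301
CON1 = 583 / 1301 = 0.4481

44.8%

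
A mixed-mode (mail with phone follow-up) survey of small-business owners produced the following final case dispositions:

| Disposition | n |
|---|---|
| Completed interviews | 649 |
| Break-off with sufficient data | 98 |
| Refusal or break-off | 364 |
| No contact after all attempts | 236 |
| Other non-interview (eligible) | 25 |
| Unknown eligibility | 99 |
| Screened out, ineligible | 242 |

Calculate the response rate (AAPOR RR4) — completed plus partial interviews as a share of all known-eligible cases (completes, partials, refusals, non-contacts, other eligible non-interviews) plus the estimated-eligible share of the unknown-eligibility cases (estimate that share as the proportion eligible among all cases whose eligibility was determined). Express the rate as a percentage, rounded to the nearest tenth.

Numerator → 649 + 98 = 747
Determined eligible → 649 + 98 + 364 + 236 + 25 = 1372
e = 1372 / (1372 + 242) = 1372 / 1614 = 0.8501
Eligible share of unknowns → 0.8501 × 99 = 84.16
Denominator → 1372 + 84.16 = 1456.16
RR4 = 747 / 1456.16 = 0.5130

51.3%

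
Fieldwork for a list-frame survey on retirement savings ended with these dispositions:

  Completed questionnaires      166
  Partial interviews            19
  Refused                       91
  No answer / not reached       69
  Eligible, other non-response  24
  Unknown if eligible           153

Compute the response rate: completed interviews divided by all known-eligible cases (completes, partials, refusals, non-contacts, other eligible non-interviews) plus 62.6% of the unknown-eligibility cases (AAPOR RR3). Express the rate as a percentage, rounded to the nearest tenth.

35.7%

Num = 166
Determined eligible = 166 + 19 + 91 + 69 + 24 = 369
Eligible share of unknowns = 0.6260 × 153 = 95.78
Denominator = 369 + 95.78 = 464.78
RR3 = 166 / 464.78 = 0.3572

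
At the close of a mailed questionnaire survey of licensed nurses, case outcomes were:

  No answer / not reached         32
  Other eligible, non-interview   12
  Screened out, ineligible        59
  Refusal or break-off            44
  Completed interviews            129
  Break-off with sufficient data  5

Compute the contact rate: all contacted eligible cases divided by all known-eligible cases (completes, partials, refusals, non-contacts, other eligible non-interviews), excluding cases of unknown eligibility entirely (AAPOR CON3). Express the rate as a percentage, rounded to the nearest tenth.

Numerator → 129 + 5 + 44 + 12 = 190
Base → 129 + 5 + 44 + 32 + 12 = 222
CON3 = 190 / 222 = 0.8559

85.6%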